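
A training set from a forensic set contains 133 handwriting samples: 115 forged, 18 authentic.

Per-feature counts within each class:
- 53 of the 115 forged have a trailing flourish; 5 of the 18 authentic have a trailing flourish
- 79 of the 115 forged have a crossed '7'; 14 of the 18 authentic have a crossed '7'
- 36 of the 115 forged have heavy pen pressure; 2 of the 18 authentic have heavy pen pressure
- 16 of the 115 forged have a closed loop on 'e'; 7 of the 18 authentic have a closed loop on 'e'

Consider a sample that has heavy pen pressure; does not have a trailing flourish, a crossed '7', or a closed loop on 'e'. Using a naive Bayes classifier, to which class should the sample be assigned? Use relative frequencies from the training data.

forged

forged: (115/133) × (62/115) × (36/115) × (36/115) × (99/115) ≈ 0.0393266
authentic: (18/133) × (13/18) × (4/18) × (2/18) × (11/18) ≈ 0.00147488
Highest score → forged.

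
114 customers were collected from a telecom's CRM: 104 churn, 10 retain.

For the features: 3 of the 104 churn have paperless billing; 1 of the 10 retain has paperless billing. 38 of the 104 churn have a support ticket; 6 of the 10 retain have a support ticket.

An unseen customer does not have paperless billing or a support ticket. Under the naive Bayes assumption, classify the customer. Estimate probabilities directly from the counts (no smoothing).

churn: (104/114) × (101/104) × (66/104) ≈ 0.562247
retain: (10/114) × (9/10) × (4/10) ≈ 0.0315789
Highest score → churn.

churn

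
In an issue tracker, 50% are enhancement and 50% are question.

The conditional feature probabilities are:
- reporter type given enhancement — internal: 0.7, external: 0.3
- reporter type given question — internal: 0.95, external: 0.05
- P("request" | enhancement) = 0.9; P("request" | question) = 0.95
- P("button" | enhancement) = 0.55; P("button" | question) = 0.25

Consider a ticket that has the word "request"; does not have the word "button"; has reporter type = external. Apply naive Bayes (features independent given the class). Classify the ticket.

enhancement

enhancement: 0.5 × 0.3 × 0.9 × (1−0.55) = 0.06075
question: 0.5 × 0.05 × 0.95 × (1−0.25) = 0.0178125
Highest score → enhancement.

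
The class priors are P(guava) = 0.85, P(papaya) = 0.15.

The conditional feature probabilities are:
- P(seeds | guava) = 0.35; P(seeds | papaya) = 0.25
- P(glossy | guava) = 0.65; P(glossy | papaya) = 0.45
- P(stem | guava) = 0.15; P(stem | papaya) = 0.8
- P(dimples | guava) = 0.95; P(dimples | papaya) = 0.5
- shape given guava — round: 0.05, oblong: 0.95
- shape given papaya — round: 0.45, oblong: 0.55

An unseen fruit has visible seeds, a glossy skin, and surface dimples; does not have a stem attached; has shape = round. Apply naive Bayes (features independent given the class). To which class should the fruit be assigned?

guava: 0.85 × 0.35 × 0.65 × (1−0.15) × 0.95 × 0.05 = 0.007807515625
papaya: 0.15 × 0.25 × 0.45 × (1−0.8) × 0.5 × 0.45 = 0.000759375
Highest score → guava.

guava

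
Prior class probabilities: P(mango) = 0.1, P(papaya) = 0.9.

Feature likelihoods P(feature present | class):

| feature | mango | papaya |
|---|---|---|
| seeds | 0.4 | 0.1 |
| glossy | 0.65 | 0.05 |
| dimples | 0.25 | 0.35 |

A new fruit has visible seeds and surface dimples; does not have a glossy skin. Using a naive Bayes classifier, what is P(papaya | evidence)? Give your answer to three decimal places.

mango: 0.1 × 0.4 × (1−0.65) × 0.25 = 0.0035
papaya: 0.9 × 0.1 × (1−0.05) × 0.35 = 0.029925
P(papaya | x) = 0.029925 / 0.033425 ≈ 0.895

0.895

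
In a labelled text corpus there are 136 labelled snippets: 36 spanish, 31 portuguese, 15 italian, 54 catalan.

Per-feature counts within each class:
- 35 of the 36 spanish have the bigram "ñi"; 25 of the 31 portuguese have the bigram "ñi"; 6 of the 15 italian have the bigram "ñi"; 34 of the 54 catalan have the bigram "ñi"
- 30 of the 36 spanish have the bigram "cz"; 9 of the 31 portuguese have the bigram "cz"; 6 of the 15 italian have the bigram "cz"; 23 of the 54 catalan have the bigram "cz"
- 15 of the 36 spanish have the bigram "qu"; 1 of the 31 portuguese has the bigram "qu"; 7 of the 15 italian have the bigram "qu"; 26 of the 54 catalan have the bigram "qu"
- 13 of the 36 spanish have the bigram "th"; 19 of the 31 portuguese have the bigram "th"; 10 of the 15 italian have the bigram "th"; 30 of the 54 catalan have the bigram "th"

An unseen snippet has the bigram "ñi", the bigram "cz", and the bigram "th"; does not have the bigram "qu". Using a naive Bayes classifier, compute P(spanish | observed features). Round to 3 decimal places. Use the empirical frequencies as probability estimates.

spanish: (36/136) × (35/36) × (30/36) × (21/36) × (13/36) ≈ 0.0451758
portuguese: (31/136) × (25/31) × (9/31) × (30/31) × (19/31) ≈ 0.0316543
italian: (15/136) × (6/15) × (6/15) × (8/15) × (10/15) ≈ 0.00627451
catalan: (54/136) × (34/54) × (23/54) × (28/54) × (30/54) ≈ 0.0306737
P(spanish | x) = 0.0451758 / 0.11377831 ≈ 0.397

0.397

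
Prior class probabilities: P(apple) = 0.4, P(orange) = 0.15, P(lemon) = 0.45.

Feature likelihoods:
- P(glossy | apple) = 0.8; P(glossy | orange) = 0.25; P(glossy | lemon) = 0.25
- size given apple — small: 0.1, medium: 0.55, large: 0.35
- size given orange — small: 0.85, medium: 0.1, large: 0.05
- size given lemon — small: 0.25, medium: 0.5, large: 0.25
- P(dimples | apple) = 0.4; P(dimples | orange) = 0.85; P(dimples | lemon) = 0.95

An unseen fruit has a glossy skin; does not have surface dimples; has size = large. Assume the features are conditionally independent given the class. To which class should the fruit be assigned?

apple

apple: 0.4 × 0.8 × 0.35 × (1−0.4) = 0.0672
orange: 0.15 × 0.25 × 0.05 × (1−0.85) = 0.00028125
lemon: 0.45 × 0.25 × 0.25 × (1−0.95) = 0.00140625
Highest score → apple.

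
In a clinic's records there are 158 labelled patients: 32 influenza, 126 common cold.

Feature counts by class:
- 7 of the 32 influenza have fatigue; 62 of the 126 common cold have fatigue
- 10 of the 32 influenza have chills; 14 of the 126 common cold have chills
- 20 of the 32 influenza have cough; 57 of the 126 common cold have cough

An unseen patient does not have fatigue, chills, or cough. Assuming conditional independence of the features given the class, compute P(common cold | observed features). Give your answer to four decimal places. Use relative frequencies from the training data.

0.8286

influenza: (32/158) × (25/32) × (22/32) × (12/32) ≈ 0.0407931
common cold: (126/158) × (64/126) × (112/126) × (69/126) ≈ 0.197174
P(common cold | x) = 0.197174 / 0.2379671 ≈ 0.8286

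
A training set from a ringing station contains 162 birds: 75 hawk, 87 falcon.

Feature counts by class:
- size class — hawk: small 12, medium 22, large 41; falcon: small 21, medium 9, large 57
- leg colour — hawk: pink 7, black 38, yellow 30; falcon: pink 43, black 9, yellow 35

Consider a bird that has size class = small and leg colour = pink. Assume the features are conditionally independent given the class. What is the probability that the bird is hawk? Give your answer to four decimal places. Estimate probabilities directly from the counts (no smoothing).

0.0974

hawk: (75/162) × (12/75) × (7/75) ≈ 0.00691358
falcon: (87/162) × (21/87) × (43/87) ≈ 0.0640698
P(hawk | x) = 0.00691358 / 0.07098338 ≈ 0.0974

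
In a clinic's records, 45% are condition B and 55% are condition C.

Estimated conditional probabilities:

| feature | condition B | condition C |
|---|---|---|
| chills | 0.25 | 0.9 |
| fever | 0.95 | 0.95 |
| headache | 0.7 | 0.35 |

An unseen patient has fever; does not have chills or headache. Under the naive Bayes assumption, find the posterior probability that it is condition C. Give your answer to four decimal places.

condition B: 0.45 × (1−0.25) × 0.95 × (1−0.7) = 0.0961875
condition C: 0.55 × (1−0.9) × 0.95 × (1−0.35) = 0.0339625
P(condition C | x) = 0.0339625 / 0.13015 ≈ 0.2609

0.2609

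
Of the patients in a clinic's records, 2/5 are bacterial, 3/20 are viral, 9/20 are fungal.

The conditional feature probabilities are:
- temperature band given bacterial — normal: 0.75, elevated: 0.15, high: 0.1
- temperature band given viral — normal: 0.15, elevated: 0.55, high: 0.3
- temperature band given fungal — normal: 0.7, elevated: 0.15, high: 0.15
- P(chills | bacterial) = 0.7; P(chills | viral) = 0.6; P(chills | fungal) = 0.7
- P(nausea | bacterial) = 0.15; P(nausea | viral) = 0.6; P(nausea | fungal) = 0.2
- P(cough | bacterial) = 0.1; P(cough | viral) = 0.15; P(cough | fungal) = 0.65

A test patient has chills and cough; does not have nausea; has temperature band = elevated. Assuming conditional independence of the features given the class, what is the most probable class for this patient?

bacterial: 0.4 × 0.15 × 0.7 × (1−0.15) × 0.1 = 0.00357
viral: 0.15 × 0.55 × 0.6 × (1−0.6) × 0.15 = 0.00297
fungal: 0.45 × 0.15 × 0.7 × (1−0.2) × 0.65 = 0.02457
Highest score → fungal.

fungal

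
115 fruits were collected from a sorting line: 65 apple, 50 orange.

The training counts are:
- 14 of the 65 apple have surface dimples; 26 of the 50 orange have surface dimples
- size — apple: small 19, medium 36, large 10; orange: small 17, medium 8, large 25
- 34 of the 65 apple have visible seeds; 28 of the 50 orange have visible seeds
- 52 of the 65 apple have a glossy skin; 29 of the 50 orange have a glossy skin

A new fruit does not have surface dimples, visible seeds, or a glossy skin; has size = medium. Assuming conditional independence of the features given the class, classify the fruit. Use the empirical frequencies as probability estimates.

apple: (65/115) × (51/65) × (36/65) × (31/65) × (13/65) ≈ 0.0234282
orange: (50/115) × (24/50) × (8/50) × (22/50) × (21/50) ≈ 0.00617071
Highest score → apple.

apple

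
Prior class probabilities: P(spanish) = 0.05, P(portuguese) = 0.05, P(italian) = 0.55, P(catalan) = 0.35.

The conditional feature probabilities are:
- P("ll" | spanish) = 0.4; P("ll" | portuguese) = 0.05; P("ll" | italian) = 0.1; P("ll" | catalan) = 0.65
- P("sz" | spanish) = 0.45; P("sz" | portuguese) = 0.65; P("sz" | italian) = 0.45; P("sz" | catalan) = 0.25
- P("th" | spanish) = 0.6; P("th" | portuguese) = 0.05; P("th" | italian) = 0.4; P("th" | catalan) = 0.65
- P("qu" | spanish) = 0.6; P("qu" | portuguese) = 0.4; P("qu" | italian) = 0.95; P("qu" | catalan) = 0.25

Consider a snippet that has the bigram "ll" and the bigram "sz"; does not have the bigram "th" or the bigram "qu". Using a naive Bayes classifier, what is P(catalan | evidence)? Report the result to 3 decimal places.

0.828

spanish: 0.05 × 0.4 × 0.45 × (1−0.6) × (1−0.6) = 0.00144
portuguese: 0.05 × 0.05 × 0.65 × (1−0.05) × (1−0.4) = 0.00092625
italian: 0.55 × 0.1 × 0.45 × (1−0.4) × (1−0.95) = 0.0007425
catalan: 0.35 × 0.65 × 0.25 × (1−0.65) × (1−0.25) = 0.0149296875
P(catalan | x) = 0.0149296875 / 0.0180384375 ≈ 0.828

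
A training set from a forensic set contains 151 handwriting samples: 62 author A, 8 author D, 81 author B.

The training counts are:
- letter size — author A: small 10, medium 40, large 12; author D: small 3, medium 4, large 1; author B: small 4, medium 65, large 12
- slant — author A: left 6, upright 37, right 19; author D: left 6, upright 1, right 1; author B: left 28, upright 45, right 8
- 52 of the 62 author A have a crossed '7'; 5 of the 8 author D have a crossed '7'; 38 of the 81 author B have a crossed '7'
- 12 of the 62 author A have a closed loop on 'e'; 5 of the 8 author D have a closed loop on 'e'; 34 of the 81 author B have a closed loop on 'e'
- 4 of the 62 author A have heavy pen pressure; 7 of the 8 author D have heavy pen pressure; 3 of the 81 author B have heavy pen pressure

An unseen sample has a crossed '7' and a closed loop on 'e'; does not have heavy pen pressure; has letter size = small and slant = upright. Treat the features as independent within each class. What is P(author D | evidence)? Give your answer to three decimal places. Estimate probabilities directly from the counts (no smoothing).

author A: (62/151) × (10/62) × (37/62) × (52/62) × (12/62) × (58/62) ≈ 0.00600165
author D: (8/151) × (3/8) × (1/8) × (5/8) × (5/8) × (1/8) ≈ 0.000121262
author B: (81/151) × (4/81) × (45/81) × (38/81) × (34/81) × (78/81) ≈ 0.0027907
P(author D | x) = 0.000121262 / 0.008913612 ≈ 0.014

0.014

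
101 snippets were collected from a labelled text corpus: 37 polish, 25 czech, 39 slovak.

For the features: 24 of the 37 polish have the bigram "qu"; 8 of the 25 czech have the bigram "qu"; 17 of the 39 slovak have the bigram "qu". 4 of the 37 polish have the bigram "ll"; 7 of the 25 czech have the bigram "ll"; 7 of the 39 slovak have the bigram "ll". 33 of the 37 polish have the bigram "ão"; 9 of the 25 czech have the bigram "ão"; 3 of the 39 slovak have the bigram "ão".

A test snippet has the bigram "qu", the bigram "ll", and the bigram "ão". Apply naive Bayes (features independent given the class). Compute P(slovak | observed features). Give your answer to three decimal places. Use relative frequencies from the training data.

0.070

polish: (37/101) × (24/37) × (4/37) × (33/37) ≈ 0.0229119
czech: (25/101) × (8/25) × (7/25) × (9/25) ≈ 0.00798416
slovak: (39/101) × (17/39) × (7/39) × (3/39) ≈ 0.0023239
P(slovak | x) = 0.0023239 / 0.03321996 ≈ 0.070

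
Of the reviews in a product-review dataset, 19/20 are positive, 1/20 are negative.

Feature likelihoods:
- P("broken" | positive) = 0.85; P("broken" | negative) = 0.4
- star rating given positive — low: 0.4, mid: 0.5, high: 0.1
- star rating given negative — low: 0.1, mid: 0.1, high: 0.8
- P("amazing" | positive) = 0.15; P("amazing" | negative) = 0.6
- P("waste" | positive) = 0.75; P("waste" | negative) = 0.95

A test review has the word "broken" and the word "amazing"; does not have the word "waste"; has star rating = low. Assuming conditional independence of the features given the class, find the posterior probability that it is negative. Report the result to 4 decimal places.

positive: 0.95 × 0.85 × 0.4 × 0.15 × (1−0.75) = 0.0121125
negative: 0.05 × 0.4 × 0.1 × 0.6 × (1−0.95) = 0.00006
P(negative | x) = 0.00006 / 0.0121725 ≈ 0.0049

0.0049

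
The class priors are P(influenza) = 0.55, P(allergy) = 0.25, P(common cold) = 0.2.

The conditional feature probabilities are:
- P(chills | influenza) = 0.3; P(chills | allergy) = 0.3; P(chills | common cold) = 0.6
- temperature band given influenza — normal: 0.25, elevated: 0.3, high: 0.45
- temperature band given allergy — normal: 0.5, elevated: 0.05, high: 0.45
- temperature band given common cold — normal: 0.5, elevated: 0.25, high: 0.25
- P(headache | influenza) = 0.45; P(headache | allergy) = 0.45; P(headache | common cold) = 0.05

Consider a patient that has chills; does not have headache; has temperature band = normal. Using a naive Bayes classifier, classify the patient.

influenza: 0.55 × 0.3 × 0.25 × (1−0.45) = 0.0226875
allergy: 0.25 × 0.3 × 0.5 × (1−0.45) = 0.020625
common cold: 0.2 × 0.6 × 0.5 × (1−0.05) = 0.057
Highest score → common cold.

common cold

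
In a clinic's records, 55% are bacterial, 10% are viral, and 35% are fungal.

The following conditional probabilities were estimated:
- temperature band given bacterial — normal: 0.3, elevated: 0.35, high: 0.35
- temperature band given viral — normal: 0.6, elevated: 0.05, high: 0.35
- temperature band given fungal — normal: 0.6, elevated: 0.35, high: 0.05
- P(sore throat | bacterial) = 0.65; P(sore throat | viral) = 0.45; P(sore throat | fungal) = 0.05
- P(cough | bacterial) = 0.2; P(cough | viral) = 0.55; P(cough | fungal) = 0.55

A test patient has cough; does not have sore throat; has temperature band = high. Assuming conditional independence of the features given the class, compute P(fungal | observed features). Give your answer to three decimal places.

0.275

bacterial: 0.55 × 0.35 × (1−0.65) × 0.2 = 0.013475
viral: 0.1 × 0.35 × (1−0.45) × 0.55 = 0.0105875
fungal: 0.35 × 0.05 × (1−0.05) × 0.55 = 0.00914375
P(fungal | x) = 0.00914375 / 0.03320625 ≈ 0.275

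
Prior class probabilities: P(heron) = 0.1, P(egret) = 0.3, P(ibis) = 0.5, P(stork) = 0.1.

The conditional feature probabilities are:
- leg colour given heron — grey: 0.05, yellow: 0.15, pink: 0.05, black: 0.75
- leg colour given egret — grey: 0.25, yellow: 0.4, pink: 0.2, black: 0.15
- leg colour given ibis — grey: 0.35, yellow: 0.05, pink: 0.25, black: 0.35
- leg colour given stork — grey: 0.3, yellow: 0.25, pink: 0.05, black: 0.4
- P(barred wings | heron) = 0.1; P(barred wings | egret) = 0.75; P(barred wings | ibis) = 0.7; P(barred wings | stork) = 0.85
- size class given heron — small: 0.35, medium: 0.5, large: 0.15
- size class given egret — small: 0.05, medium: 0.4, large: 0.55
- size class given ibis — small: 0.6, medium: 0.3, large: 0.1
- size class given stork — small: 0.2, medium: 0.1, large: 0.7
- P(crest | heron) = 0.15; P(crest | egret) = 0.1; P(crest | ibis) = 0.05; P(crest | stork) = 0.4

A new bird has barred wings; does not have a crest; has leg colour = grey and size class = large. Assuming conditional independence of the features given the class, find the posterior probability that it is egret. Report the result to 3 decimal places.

0.554

heron: 0.1 × 0.05 × 0.1 × 0.15 × (1−0.15) = 0.00006375
egret: 0.3 × 0.25 × 0.75 × 0.55 × (1−0.1) = 0.02784375
ibis: 0.5 × 0.35 × 0.7 × 0.1 × (1−0.05) = 0.0116375
stork: 0.1 × 0.3 × 0.85 × 0.7 × (1−0.4) = 0.01071
P(egret | x) = 0.02784375 / 0.050255 ≈ 0.554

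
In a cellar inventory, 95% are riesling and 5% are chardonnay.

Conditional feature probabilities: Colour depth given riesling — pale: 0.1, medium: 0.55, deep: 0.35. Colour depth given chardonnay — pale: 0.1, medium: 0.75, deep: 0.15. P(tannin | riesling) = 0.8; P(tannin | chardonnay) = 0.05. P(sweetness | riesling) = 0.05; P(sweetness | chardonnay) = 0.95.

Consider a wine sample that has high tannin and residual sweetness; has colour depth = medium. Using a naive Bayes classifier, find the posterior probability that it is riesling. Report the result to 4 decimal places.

riesling: 0.95 × 0.55 × 0.8 × 0.05 = 0.0209
chardonnay: 0.05 × 0.75 × 0.05 × 0.95 = 0.00178125
P(riesling | x) = 0.0209 / 0.02268125 ≈ 0.9215

0.9215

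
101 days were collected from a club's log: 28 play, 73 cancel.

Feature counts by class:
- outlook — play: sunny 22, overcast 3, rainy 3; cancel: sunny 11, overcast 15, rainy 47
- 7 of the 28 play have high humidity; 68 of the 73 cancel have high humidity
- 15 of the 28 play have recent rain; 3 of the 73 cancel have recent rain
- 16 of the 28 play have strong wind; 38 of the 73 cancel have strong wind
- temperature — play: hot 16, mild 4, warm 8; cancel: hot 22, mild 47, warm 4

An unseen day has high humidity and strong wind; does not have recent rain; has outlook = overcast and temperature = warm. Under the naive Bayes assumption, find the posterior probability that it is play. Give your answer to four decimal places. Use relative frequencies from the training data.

0.1295

play: (28/101) × (3/28) × (7/28) × (13/28) × (16/28) × (8/28) ≈ 0.000562884
cancel: (73/101) × (15/73) × (68/73) × (70/73) × (38/73) × (4/73) ≈ 0.00378381
P(play | x) = 0.000562884 / 0.004346694 ≈ 0.1295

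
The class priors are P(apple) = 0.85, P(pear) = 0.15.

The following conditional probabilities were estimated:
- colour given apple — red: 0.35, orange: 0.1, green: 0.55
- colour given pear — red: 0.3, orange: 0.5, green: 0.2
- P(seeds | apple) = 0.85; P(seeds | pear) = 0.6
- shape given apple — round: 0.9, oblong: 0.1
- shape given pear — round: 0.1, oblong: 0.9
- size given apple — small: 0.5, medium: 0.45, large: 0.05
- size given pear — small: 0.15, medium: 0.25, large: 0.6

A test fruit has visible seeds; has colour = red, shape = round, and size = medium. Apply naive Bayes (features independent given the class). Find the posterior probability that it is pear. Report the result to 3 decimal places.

apple: 0.85 × 0.35 × 0.85 × 0.9 × 0.45 = 0.102414375
pear: 0.15 × 0.3 × 0.6 × 0.1 × 0.25 = 0.000675
P(pear | x) = 0.000675 / 0.103089375 ≈ 0.007

0.007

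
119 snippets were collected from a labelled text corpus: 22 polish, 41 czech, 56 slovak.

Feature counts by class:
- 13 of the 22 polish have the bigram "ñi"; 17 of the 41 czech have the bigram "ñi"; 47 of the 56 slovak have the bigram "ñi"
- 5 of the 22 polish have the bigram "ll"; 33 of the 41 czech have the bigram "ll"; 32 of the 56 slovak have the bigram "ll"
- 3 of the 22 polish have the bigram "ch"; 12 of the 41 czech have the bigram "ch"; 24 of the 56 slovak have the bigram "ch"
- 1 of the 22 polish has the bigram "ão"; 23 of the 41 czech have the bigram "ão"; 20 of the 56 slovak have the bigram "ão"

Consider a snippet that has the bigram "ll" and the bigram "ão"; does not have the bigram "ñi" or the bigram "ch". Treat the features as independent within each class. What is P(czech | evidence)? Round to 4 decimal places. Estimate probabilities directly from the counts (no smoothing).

polish: (22/119) × (9/22) × (5/22) × (19/22) × (1/22) ≈ 0.000674763
czech: (41/119) × (24/41) × (33/41) × (29/41) × (23/41) ≈ 0.0644099
slovak: (56/119) × (9/56) × (32/56) × (32/56) × (20/56) ≈ 0.00881985
P(czech | x) = 0.0644099 / 0.073904513 ≈ 0.8715

0.8715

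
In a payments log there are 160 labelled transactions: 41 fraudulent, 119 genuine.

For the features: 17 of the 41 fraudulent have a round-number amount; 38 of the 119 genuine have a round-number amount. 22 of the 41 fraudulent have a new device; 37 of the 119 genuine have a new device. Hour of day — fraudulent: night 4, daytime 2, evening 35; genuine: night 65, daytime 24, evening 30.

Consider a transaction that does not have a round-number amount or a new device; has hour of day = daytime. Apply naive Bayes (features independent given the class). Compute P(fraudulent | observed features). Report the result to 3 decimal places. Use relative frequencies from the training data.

0.046

fraudulent: (41/160) × (24/41) × (19/41) × (2/41) ≈ 0.00339084
genuine: (119/160) × (81/119) × (82/119) × (24/119) ≈ 0.0703552
P(fraudulent | x) = 0.00339084 / 0.07374604 ≈ 0.046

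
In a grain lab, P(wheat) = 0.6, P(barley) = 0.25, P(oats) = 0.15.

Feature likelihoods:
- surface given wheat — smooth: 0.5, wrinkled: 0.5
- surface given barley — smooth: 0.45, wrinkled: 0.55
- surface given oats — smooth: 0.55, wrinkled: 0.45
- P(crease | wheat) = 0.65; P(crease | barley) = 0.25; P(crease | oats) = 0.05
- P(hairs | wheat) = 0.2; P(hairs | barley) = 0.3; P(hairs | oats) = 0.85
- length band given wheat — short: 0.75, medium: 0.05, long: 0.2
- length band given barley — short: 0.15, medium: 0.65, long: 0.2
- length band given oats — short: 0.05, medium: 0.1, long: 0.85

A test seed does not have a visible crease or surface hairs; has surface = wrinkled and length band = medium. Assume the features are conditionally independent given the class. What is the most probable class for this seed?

barley

wheat: 0.6 × 0.5 × (1−0.65) × (1−0.2) × 0.05 = 0.0042
barley: 0.25 × 0.55 × (1−0.25) × (1−0.3) × 0.65 = 0.046921875
oats: 0.15 × 0.45 × (1−0.05) × (1−0.85) × 0.1 = 0.000961875
Highest score → barley.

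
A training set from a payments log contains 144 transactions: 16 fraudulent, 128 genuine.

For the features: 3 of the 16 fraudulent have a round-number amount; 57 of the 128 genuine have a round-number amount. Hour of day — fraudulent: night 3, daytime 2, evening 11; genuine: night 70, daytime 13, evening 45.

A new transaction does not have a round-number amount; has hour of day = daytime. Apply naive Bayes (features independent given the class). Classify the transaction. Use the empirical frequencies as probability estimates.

fraudulent: (16/144) × (13/16) × (2/16) ≈ 0.0112847
genuine: (128/144) × (71/128) × (13/128) ≈ 0.050076
Highest score → genuine.

genuine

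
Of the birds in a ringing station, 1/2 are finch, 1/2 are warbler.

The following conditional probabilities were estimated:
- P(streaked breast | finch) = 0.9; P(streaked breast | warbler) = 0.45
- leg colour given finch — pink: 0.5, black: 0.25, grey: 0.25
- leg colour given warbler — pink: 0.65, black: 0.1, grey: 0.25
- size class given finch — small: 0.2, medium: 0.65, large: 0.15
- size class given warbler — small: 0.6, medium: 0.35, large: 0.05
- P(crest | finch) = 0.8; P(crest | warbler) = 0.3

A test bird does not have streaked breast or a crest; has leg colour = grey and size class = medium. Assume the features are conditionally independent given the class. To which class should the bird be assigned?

finch: 0.5 × (1−0.9) × 0.25 × 0.65 × (1−0.8) = 0.001625
warbler: 0.5 × (1−0.45) × 0.25 × 0.35 × (1−0.3) = 0.01684375
Highest score → warbler.

warbler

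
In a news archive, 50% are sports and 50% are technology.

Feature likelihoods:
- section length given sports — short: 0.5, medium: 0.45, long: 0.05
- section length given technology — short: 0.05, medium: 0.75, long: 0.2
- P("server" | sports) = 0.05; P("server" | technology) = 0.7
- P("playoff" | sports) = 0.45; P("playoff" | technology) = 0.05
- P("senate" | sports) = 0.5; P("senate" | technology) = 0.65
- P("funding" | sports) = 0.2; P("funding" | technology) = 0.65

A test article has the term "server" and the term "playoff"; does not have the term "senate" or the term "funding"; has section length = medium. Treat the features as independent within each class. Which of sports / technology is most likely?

sports: 0.5 × 0.45 × 0.05 × 0.45 × (1−0.5) × (1−0.2) = 0.002025
technology: 0.5 × 0.75 × 0.7 × 0.05 × (1−0.65) × (1−0.65) = 0.0016078125
Highest score → sports.

sports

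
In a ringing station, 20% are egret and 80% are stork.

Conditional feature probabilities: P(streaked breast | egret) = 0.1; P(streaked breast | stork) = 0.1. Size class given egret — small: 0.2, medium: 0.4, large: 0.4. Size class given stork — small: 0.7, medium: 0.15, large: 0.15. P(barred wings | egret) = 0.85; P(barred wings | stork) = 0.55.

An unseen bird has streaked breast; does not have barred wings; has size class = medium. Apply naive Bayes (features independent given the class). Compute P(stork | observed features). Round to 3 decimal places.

0.818

egret: 0.2 × 0.1 × 0.4 × (1−0.85) = 0.0012
stork: 0.8 × 0.1 × 0.15 × (1−0.55) = 0.0054
P(stork | x) = 0.0054 / 0.0066 ≈ 0.818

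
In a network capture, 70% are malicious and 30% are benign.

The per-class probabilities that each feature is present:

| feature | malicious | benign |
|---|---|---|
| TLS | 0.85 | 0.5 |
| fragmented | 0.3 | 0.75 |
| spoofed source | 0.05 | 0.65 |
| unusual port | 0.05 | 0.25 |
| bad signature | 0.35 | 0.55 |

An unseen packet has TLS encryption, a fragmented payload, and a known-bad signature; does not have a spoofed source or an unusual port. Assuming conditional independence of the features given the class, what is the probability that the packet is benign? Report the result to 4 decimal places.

malicious: 0.7 × 0.85 × 0.3 × (1−0.05) × (1−0.05) × 0.35 = 0.0563836875
benign: 0.3 × 0.5 × 0.75 × (1−0.65) × (1−0.25) × 0.55 = 0.0162421875
P(benign | x) = 0.0162421875 / 0.072625875 ≈ 0.2236

0.2236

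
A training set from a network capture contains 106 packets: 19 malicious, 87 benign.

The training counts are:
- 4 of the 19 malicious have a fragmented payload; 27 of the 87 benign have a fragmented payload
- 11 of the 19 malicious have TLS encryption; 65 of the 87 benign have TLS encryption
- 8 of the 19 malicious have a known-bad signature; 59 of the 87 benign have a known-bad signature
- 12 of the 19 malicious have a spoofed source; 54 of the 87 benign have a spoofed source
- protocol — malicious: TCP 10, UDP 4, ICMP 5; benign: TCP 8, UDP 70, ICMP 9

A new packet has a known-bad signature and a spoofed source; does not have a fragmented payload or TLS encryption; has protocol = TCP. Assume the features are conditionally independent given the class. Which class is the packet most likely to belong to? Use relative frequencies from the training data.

malicious: (19/106) × (15/19) × (8/19) × (8/19) × (12/19) × (10/19) ≈ 0.00833935
benign: (87/106) × (60/87) × (22/87) × (59/87) × (54/87) × (8/87) ≈ 0.00554022
Highest score → malicious.

malicious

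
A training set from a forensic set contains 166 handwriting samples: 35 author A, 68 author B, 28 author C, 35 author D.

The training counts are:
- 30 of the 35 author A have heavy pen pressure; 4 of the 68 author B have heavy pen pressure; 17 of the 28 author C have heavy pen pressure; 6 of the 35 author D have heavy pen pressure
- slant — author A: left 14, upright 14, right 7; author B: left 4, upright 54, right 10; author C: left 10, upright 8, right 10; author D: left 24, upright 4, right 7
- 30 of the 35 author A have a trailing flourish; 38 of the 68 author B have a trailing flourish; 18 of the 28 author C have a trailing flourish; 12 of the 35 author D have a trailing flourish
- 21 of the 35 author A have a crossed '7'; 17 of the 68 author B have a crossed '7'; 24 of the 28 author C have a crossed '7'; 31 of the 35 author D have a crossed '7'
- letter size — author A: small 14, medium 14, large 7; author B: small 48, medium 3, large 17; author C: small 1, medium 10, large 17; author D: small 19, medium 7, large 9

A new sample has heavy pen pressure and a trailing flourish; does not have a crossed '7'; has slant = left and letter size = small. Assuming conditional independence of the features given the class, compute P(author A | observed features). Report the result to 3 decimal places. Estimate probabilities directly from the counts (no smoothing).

0.903

author A: (35/166) × (30/35) × (14/35) × (30/35) × (14/35) × (14/35) ≈ 0.00991394
author B: (68/166) × (4/68) × (4/68) × (38/68) × (51/68) × (48/68) ≈ 0.000419345
author C: (28/166) × (17/28) × (10/28) × (18/28) × (4/28) × (1/28) ≈ 0.000119961
author D: (35/166) × (6/35) × (24/35) × (12/35) × (4/35) × (19/35) ≈ 0.000527202
P(author A | x) = 0.00991394 / 0.010980448 ≈ 0.903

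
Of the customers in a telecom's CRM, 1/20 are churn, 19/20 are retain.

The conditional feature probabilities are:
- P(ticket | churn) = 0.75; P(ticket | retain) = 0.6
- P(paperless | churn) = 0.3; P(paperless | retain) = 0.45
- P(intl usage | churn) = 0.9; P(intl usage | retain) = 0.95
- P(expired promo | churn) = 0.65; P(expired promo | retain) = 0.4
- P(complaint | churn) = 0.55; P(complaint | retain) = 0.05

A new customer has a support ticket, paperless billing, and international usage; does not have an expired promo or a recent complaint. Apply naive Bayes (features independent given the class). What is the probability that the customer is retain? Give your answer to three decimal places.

0.989

churn: 0.05 × 0.75 × 0.3 × 0.9 × (1−0.65) × (1−0.55) = 0.0015946875
retain: 0.95 × 0.6 × 0.45 × 0.95 × (1−0.4) × (1−0.05) = 0.13889475
P(retain | x) = 0.13889475 / 0.1404894375 ≈ 0.989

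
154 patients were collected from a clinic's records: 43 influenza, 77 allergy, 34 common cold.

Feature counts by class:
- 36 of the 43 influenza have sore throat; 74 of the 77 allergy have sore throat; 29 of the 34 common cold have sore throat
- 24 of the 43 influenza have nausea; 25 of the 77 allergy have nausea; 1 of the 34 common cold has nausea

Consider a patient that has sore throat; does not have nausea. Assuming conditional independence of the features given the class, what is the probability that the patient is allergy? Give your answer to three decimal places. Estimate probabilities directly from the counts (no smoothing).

0.531

influenza: (43/154) × (36/43) × (19/43) ≈ 0.103292
allergy: (77/154) × (74/77) × (52/77) ≈ 0.324507
common cold: (34/154) × (29/34) × (33/34) ≈ 0.182773
P(allergy | x) = 0.324507 / 0.610572 ≈ 0.531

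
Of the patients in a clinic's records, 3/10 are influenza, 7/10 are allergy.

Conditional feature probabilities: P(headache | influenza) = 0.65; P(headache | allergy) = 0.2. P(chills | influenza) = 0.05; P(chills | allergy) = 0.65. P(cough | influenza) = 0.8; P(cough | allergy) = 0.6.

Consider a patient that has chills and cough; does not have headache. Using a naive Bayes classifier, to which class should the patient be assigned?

influenza: 0.3 × (1−0.65) × 0.05 × 0.8 = 0.0042
allergy: 0.7 × (1−0.2) × 0.65 × 0.6 = 0.2184
Highest score → allergy.

allergy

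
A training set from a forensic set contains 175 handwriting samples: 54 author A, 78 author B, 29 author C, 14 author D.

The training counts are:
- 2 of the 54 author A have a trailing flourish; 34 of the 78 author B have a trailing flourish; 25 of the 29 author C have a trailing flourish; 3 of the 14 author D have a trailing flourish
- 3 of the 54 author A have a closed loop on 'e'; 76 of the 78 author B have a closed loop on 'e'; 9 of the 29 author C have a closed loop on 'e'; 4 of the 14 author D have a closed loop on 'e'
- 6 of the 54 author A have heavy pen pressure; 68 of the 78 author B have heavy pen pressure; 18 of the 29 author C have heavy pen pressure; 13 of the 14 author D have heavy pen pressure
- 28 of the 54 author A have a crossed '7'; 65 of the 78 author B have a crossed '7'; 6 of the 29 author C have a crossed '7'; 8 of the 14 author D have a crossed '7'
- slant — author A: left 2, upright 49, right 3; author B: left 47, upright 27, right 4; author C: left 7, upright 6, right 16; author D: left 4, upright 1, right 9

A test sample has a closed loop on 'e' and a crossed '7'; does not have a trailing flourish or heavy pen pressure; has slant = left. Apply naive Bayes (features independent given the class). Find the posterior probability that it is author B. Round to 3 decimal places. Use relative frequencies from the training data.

author A: (54/175) × (52/54) × (3/54) × (48/54) × (28/54) × (2/54) ≈ 0.0002818
author B: (78/175) × (44/78) × (76/78) × (10/78) × (65/78) × (47/78) ≈ 0.0157711
author C: (29/175) × (4/29) × (9/29) × (11/29) × (6/29) × (7/29) ≈ 0.000134374
author D: (14/175) × (11/14) × (4/14) × (1/14) × (8/14) × (4/14) ≈ 0.000209437
P(author B | x) = 0.0157711 / 0.016396711 ≈ 0.962

0.962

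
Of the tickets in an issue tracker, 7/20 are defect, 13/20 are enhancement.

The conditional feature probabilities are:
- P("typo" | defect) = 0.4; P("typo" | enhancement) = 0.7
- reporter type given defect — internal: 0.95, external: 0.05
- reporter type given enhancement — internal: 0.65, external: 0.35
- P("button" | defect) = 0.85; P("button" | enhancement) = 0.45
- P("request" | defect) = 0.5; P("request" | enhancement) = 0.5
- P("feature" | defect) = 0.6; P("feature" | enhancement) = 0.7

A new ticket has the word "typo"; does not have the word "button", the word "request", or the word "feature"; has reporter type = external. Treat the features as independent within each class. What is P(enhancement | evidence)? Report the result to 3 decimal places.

defect: 0.35 × 0.4 × 0.05 × (1−0.85) × (1−0.5) × (1−0.6) = 0.00021
enhancement: 0.65 × 0.7 × 0.35 × (1−0.45) × (1−0.5) × (1−0.7) = 0.013138125
P(enhancement | x) = 0.013138125 / 0.013348125 ≈ 0.984

0.984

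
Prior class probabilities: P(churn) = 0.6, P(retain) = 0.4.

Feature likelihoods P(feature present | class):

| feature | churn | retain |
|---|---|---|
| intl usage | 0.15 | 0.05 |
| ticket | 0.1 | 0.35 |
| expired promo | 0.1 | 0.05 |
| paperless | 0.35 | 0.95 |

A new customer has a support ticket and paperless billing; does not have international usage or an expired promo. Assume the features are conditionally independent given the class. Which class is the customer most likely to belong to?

retain

churn: 0.6 × (1−0.15) × 0.1 × (1−0.1) × 0.35 = 0.016065
retain: 0.4 × (1−0.05) × 0.35 × (1−0.05) × 0.95 = 0.1200325
Highest score → retain.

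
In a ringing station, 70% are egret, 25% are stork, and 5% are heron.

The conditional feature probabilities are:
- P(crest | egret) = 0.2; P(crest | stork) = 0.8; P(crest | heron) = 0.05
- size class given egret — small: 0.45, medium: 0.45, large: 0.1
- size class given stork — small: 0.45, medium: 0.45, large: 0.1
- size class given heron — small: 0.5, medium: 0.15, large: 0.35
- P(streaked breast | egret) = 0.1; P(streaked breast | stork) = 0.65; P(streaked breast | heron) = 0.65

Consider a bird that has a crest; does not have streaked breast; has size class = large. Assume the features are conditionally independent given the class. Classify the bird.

egret: 0.7 × 0.2 × 0.1 × (1−0.1) = 0.0126
stork: 0.25 × 0.8 × 0.1 × (1−0.65) = 0.007
heron: 0.05 × 0.05 × 0.35 × (1−0.65) = 0.00030625
Highest score → egret.

egret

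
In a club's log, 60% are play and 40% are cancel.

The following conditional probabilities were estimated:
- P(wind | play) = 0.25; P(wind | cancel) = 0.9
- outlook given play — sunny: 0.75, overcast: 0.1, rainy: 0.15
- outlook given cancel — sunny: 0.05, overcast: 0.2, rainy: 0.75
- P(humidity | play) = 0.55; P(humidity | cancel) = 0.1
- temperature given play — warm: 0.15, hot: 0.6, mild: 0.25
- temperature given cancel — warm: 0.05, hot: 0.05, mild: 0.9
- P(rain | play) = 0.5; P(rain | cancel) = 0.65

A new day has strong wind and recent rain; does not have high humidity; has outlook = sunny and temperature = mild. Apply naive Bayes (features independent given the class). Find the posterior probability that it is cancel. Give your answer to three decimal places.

play: 0.6 × 0.25 × 0.75 × (1−0.55) × 0.25 × 0.5 = 0.006328125
cancel: 0.4 × 0.9 × 0.05 × (1−0.1) × 0.9 × 0.65 = 0.009477
P(cancel | x) = 0.009477 / 0.015805125 ≈ 0.600

0.600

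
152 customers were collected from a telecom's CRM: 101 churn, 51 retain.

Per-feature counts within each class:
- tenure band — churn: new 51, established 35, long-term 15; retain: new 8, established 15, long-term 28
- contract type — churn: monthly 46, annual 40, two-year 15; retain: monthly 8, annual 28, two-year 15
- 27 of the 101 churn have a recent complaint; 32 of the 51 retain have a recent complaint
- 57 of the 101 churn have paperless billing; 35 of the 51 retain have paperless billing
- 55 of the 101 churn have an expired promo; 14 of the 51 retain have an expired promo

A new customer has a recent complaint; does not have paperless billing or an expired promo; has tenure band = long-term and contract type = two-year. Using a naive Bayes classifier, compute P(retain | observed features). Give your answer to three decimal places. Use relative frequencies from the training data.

0.909

churn: (101/152) × (15/101) × (15/101) × (27/101) × (44/101) × (46/101) ≈ 0.00077737
retain: (51/152) × (28/51) × (15/51) × (32/51) × (16/51) × (37/51) ≈ 0.00773743
P(retain | x) = 0.00773743 / 0.0085148 ≈ 0.909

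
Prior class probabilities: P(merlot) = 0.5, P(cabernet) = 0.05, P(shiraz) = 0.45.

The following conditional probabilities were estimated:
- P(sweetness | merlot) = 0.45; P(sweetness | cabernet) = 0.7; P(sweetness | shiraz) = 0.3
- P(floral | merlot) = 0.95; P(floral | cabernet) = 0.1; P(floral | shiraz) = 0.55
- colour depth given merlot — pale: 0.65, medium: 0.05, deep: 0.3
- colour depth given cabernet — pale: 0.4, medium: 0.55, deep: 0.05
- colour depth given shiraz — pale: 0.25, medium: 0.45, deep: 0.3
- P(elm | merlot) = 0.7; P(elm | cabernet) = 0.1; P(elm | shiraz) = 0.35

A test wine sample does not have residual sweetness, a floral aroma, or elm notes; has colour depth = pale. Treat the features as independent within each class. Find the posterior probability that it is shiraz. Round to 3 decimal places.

merlot: 0.5 × (1−0.45) × (1−0.95) × 0.65 × (1−0.7) = 0.00268125
cabernet: 0.05 × (1−0.7) × (1−0.1) × 0.4 × (1−0.1) = 0.00486
shiraz: 0.45 × (1−0.3) × (1−0.55) × 0.25 × (1−0.35) = 0.023034375
P(shiraz | x) = 0.023034375 / 0.030575625 ≈ 0.753

0.753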